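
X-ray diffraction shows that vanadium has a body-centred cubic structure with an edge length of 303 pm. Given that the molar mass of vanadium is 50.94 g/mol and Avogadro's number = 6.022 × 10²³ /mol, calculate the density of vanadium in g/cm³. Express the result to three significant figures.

6.08 g/cm³

A BCC unit cell contains Z = 2 atoms.
Cell volume: a³ = (303 pm)³ = (3.030 × 10^-8 cm)³ = 2.782 × 10^-23 cm³.
ρ = Z·M/(N_A·a³) = 2 × 50.94 / (6.022 × 10²³ × 2.782 × 10^-23) = 6.082 g/cm³.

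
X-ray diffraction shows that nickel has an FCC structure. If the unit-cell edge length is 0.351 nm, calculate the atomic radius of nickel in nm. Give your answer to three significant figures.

0.124 nm

In an FCC lattice, atoms touch along the face diagonal, so √2·a = 4r.
r = √2·a/4 = 1.4142 × 0.351 / 4 = 0.124 nm.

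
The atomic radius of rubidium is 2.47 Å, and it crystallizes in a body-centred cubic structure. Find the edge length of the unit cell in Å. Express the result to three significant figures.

5.70 Å

In a BCC lattice, atoms touch along the body diagonal, so √3·a = 4r.
a = 4r/√3 = 4 × 2.47 / 1.7321 = 5.70 Å.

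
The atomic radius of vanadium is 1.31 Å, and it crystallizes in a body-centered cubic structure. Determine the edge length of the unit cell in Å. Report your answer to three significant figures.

3.03 Å

In a BCC lattice, atoms touch along the body diagonal, so √3·a = 4r.
a = 4r/√3 = 4 × 1.31 / 1.7321 = 3.03 Å.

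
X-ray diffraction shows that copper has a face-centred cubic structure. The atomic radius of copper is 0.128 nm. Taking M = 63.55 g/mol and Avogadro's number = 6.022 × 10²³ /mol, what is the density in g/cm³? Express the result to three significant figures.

8.90 g/cm³

In an FCC lattice, atoms touch along the face diagonal, so √2·a = 4r, giving a = 0.3620 nm = 3.620 × 10^-8 cm.
With Z = 4, ρ = Z·M/(N_A·a³) = 4 × 63.55 / (6.022 × 10²³ × 4.745 × 10^-23) = 8.895 g/cm³.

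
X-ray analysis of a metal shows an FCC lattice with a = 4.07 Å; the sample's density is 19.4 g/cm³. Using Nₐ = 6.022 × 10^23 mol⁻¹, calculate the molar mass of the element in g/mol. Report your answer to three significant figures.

An FCC cell has Z = 4 atoms; a = 4.070 × 10^-8 cm.
M = ρ·N_A·a³/Z = 19.4 × 6.022 × 10²³ × 6.742 × 10^-23 / 4 = 197 g/mol.

197 g/mol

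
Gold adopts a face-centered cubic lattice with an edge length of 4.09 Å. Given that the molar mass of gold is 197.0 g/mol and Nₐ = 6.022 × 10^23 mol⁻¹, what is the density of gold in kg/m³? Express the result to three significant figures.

An FCC unit cell contains Z = 4 atoms.
Cell volume: a³ = (4.09 Å)³ = (4.090 × 10^-8 cm)³ = 6.842 × 10^-23 cm³.
ρ = Z·M/(N_A·a³) = 4 × 197.0 / (6.022 × 10²³ × 6.842 × 10^-23) = 19.13 g/cm³ = 19100 kg/m³.

19100 kg/m³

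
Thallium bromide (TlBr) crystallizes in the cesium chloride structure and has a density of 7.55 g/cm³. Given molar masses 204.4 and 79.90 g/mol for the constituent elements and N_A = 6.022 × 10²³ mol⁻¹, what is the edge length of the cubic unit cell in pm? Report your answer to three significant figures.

397 pm

M(TlBr) = 284.3 g/mol; Z = 1 formula unit per cell.
a³ = Z·M/(N_A·ρ) = 1 × 284.3 / (6.022 × 10²³ × 7.55) = 6.253 × 10^-23 cm³, so a = 3.969 × 10^-8 cm = 397 pm.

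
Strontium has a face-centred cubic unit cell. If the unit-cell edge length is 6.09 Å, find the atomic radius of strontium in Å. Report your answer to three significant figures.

2.15 Å

In an FCC lattice, atoms touch along the face diagonal, so √2·a = 4r.
r = √2·a/4 = 1.4142 × 6.09 / 4 = 2.15 Å.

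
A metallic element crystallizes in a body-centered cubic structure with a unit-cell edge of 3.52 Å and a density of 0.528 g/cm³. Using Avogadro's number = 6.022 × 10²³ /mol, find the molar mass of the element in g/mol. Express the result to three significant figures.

A BCC cell has Z = 2 atoms; a = 3.520 × 10^-8 cm.
M = ρ·N_A·a³/Z = 0.528 × 6.022 × 10²³ × 4.361 × 10^-23 / 2 = 6.93 g/mol.

6.93 g/mol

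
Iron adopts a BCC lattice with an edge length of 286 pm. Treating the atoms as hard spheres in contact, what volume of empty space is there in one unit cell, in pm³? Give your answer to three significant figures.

In a BCC lattice atoms touch along the body diagonal, so √3·a = 4r, so r = 0.4330a = 123.8 pm.
V_cell = a³ = 2.339 × 10^7 pm³; V_atoms = 2 × (4/3)πr³ = 1.591 × 10^7 pm³.
Empty space = 2.339 × 10^7 − 1.591 × 10^7 = 7.48 × 10^6 pm³.

7.48 × 10^6 pm³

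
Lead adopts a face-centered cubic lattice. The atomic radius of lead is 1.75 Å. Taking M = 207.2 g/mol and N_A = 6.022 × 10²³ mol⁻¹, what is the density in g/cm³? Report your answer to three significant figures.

In an FCC lattice, atoms touch along the face diagonal, so √2·a = 4r, giving a = 4.950 Å = 4.950 × 10^-8 cm.
With Z = 4, ρ = Z·M/(N_A·a³) = 4 × 207.2 / (6.022 × 10²³ × 1.213 × 10^-22) = 11.35 g/cm³.

11.3 g/cm³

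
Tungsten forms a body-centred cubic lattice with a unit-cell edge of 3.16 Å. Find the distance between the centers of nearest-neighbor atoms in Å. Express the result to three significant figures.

2.74 Å

In a BCC structure, atoms touch along the body diagonal, so √3·a = 4r; the nearest-neighbor distance equals 2r = 0.8660·a.
d = 0.8660 × 3.16 = 2.74 Å.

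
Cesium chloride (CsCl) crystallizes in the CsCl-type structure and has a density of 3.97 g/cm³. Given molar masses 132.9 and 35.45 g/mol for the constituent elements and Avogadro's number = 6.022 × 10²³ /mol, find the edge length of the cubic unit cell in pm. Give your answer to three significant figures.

M(CsCl) = 168.35 g/mol; Z = 1 formula unit per cell.
a³ = Z·M/(N_A·ρ) = 1 × 168.35 / (6.022 × 10²³ × 3.97) = 7.042 × 10^-23 cm³, so a = 4.129 × 10^-8 cm = 413 pm.

413 pm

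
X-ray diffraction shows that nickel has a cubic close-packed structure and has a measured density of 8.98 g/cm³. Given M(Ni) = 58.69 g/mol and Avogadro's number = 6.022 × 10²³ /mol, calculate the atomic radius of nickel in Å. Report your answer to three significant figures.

1.24 Å

For an FCC cell (Z = 4), a³ = Z·M/(N_A·ρ) = 4 × 58.69 / (6.022 × 10²³ × 8.980) = 4.341 × 10^-23 cm³, so a = 3.515 × 10^-8 cm = 3.515 Å.
Atoms touch along the face diagonal, so √2·a = 4r, so r = 0.3536 × a = 1.24 Å.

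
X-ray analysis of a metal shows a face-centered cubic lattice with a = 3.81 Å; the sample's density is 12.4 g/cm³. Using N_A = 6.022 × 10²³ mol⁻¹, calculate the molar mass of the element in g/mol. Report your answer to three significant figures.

An FCC cell has Z = 4 atoms; a = 3.810 × 10^-8 cm.
M = ρ·N_A·a³/Z = 12.4 × 6.022 × 10²³ × 5.531 × 10^-23 / 4 = 103 g/mol.

103 g/mol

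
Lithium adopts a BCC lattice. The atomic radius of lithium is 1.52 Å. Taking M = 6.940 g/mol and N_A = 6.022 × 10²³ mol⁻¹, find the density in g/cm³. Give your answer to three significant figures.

In a BCC lattice, atoms touch along the body diagonal, so √3·a = 4r, giving a = 3.510 Å = 3.510 × 10^-8 cm.
With Z = 2, ρ = Z·M/(N_A·a³) = 2 × 6.940 / (6.022 × 10²³ × 4.325 × 10^-23) = 0.5329 g/cm³.

0.533 g/cm³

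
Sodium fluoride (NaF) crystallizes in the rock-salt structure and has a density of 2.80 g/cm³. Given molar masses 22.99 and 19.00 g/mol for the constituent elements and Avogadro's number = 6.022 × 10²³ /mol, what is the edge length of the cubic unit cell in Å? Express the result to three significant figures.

4.64 Å

M(NaF) = 41.99 g/mol; Z = 4 formula units per cell.
a³ = Z·M/(N_A·ρ) = 4 × 41.99 / (6.022 × 10²³ × 2.80) = 9.961 × 10^-23 cm³, so a = 4.636 × 10^-8 cm = 4.64 Å.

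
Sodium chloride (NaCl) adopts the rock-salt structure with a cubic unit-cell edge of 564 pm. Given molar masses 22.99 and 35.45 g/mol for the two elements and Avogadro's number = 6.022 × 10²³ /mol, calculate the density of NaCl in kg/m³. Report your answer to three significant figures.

2160 kg/m³

The rock-salt structure contains Z = 4 formula units per cell; M(NaCl) = 22.99 + 35.45 = 58.44 g/mol.
a³ = (5.640 × 10^-8 cm)³ = 1.794 × 10^-22 cm³.
ρ = 4 × 58.44 / (6.022 × 10²³ × 1.794 × 10^-22) = 2.164 g/cm³ = 2160 kg/m³.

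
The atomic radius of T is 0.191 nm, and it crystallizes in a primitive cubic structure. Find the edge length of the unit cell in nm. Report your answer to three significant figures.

0.382 nm

In a simple cubic lattice, atoms touch along the cell edge, so a = 2r.
a = 2r = 2 × 0.191 = 0.382 nm.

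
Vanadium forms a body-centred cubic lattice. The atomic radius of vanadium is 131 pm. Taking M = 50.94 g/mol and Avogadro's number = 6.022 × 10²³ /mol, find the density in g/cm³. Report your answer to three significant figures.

6.11 g/cm³

In a BCC lattice, atoms touch along the body diagonal, so √3·a = 4r, giving a = 302.5 pm = 3.025 × 10^-8 cm.
With Z = 2, ρ = Z·M/(N_A·a³) = 2 × 50.94 / (6.022 × 10²³ × 2.769 × 10^-23) = 6.110 g/cm³.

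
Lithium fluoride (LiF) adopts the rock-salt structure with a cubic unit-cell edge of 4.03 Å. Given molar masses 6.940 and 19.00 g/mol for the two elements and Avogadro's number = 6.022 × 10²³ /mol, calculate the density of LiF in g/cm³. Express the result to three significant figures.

2.63 g/cm³

The rock-salt structure contains Z = 4 formula units per cell; M(LiF) = 6.940 + 19.00 = 25.94 g/mol.
a³ = (4.030 × 10^-8 cm)³ = 6.545 × 10^-23 cm³.
ρ = 4 × 25.94 / (6.022 × 10²³ × 6.545 × 10^-23) = 2.633 g/cm³.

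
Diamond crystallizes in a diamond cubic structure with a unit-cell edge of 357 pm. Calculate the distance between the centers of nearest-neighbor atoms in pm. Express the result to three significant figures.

In a diamond cubic structure, nearest neighbors lie along the body diagonal with √3·a = 8r; the nearest-neighbor distance equals 2r = 0.4330·a.
d = 0.4330 × 357 = 155 pm.

155 pm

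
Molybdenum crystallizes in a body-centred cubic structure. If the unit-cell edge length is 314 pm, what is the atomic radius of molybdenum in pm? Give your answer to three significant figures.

136 pm

In a BCC lattice, atoms touch along the body diagonal, so √3·a = 4r.
r = √3·a/4 = 1.7321 × 314 / 4 = 136 pm.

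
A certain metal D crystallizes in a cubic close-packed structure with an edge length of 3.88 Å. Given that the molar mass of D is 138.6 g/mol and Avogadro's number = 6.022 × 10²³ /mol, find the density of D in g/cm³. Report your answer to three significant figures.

15.8 g/cm³

An FCC unit cell contains Z = 4 atoms.
Cell volume: a³ = (3.88 Å)³ = (3.880 × 10^-8 cm)³ = 5.841 × 10^-23 cm³.
ρ = Z·M/(N_A·a³) = 4 × 138.6 / (6.022 × 10²³ × 5.841 × 10^-23) = 15.76 g/cm³.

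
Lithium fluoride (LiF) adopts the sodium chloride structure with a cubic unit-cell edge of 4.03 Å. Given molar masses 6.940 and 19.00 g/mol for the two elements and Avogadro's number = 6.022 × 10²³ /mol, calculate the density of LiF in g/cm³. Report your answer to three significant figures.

2.63 g/cm³

The sodium chloride structure contains Z = 4 formula units per cell; M(LiF) = 6.940 + 19.00 = 25.94 g/mol.
a³ = (4.030 × 10^-8 cm)³ = 6.545 × 10^-23 cm³.
ρ = 4 × 25.94 / (6.022 × 10²³ × 6.545 × 10^-23) = 2.633 g/cm³.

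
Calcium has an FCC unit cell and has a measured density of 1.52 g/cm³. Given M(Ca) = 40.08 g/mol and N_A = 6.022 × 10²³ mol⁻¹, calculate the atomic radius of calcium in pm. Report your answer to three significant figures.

For an FCC cell (Z = 4), a³ = Z·M/(N_A·ρ) = 4 × 40.08 / (6.022 × 10²³ × 1.520) = 1.751 × 10^-22 cm³, so a = 5.595 × 10^-8 cm = 559.5 pm.
Atoms touch along the face diagonal, so √2·a = 4r, so r = 0.3536 × a = 198 pm.

198 pm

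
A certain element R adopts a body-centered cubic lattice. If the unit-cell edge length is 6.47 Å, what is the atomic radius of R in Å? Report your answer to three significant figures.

2.80 Å

In a BCC lattice, atoms touch along the body diagonal, so √3·a = 4r.
r = √3·a/4 = 1.7321 × 6.47 / 4 = 2.80 Å.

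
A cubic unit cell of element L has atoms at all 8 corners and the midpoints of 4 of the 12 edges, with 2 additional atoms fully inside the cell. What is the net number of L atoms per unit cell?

4

Corner atoms are shared by 8 cells (1/8 each), edge atoms by 4 (1/4 each), interior atoms are unshared.
Net atoms = 8 × 1/8 + 4 × 1/4 + 2 = 1 + 1 + 2 = 4.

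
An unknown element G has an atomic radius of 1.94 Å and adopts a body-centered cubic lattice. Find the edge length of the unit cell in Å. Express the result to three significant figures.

4.48 Å

In a BCC lattice, atoms touch along the body diagonal, so √3·a = 4r.
a = 4r/√3 = 4 × 1.94 / 1.7321 = 4.48 Å.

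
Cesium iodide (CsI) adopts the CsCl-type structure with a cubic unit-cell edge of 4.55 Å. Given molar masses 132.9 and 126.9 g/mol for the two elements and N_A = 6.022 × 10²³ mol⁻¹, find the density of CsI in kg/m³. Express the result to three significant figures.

The CsCl-type structure contains Z = 1 formula unit per cell; M(CsI) = 132.9 + 126.9 = 259.8 g/mol.
a³ = (4.550 × 10^-8 cm)³ = 9.420 × 10^-23 cm³.
ρ = 1 × 259.8 / (6.022 × 10²³ × 9.420 × 10^-23) = 4.580 g/cm³ = 4580 kg/m³.

4580 kg/m³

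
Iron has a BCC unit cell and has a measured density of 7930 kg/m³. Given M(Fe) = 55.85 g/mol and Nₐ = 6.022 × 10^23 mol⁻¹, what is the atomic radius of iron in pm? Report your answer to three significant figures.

For a BCC cell (Z = 2), a³ = Z·M/(N_A·ρ) = 2 × 55.85 / (6.022 × 10²³ × 7.930) = 2.339 × 10^-23 cm³, so a = 2.860 × 10^-8 cm = 286.0 pm.
Atoms touch along the body diagonal, so √3·a = 4r, so r = 0.4330 × a = 124 pm.

124 pm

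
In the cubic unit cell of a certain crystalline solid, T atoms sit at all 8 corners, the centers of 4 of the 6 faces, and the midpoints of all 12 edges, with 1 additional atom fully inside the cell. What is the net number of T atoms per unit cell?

Corner atoms are shared by 8 cells (1/8 each), face atoms by 2 (1/2 each), edge atoms by 4 (1/4 each), interior atoms are unshared.
Net atoms = 8 × 1/8 + 4 × 1/2 + 12 × 1/4 + 1 = 1 + 2 + 3 + 1 = 7.

7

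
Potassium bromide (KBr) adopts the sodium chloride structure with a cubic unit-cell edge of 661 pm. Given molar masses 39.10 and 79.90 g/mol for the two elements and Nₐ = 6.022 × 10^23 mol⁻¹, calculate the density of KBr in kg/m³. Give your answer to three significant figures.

2740 kg/m³

The sodium chloride structure contains Z = 4 formula units per cell; M(KBr) = 39.10 + 79.90 = 119.0 g/mol.
a³ = (6.610 × 10^-8 cm)³ = 2.888 × 10^-22 cm³.
ρ = 4 × 119.0 / (6.022 × 10²³ × 2.888 × 10^-22) = 2.737 g/cm³ = 2740 kg/m³.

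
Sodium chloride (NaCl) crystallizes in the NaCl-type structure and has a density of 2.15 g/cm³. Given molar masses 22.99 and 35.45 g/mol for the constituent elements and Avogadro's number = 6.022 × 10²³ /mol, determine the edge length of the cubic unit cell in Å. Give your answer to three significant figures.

M(NaCl) = 58.44 g/mol; Z = 4 formula units per cell.
a³ = Z·M/(N_A·ρ) = 4 × 58.44 / (6.022 × 10²³ × 2.15) = 1.805 × 10^-22 cm³, so a = 5.652 × 10^-8 cm = 5.65 Å.

5.65 Å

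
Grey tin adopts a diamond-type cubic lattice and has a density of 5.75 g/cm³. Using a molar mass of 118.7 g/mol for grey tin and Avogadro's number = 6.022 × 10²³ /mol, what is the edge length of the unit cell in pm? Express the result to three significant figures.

650 pm

With Z = 8 atoms per diamond cubic cell, a³ = Z·M/(N_A·ρ) = 8 × 118.7 / (6.022 × 10²³ × 5.750 g/cm³) = 2.742 × 10^-22 cm³.
a = (2.742 × 10^-22)^(1/3) = 6.497 × 10^-8 cm = 650 pm.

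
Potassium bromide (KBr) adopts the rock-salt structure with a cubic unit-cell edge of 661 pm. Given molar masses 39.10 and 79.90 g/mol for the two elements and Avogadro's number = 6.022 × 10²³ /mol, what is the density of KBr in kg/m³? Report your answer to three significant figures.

The rock-salt structure contains Z = 4 formula units per cell; M(KBr) = 39.10 + 79.90 = 119.0 g/mol.
a³ = (6.610 × 10^-8 cm)³ = 2.888 × 10^-22 cm³.
ρ = 4 × 119.0 / (6.022 × 10²³ × 2.888 × 10^-22) = 2.737 g/cm³ = 2740 kg/m³.

2740 kg/m³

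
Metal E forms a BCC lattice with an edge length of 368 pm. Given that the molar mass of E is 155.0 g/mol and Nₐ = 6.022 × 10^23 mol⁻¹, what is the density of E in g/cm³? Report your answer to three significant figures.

10.3 g/cm³

A BCC unit cell contains Z = 2 atoms.
Cell volume: a³ = (368 pm)³ = (3.680 × 10^-8 cm)³ = 4.984 × 10^-23 cm³.
ρ = Z·M/(N_A·a³) = 2 × 155.0 / (6.022 × 10²³ × 4.984 × 10^-23) = 10.33 g/cm³.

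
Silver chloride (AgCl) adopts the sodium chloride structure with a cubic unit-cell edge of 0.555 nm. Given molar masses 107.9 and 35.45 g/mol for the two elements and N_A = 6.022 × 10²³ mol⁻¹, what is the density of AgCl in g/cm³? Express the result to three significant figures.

The sodium chloride structure contains Z = 4 formula units per cell; M(AgCl) = 107.9 + 35.45 = 143.35 g/mol.
a³ = (5.550 × 10^-8 cm)³ = 1.710 × 10^-22 cm³.
ρ = 4 × 143.35 / (6.022 × 10²³ × 1.710 × 10^-22) = 5.570 g/cm³.

5.57 g/cm³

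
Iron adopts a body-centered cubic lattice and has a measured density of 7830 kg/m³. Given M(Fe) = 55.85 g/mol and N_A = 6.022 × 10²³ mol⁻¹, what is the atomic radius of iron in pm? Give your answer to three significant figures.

For a BCC cell (Z = 2), a³ = Z·M/(N_A·ρ) = 2 × 55.85 / (6.022 × 10²³ × 7.830) = 2.369 × 10^-23 cm³, so a = 2.872 × 10^-8 cm = 287.2 pm.
Atoms touch along the body diagonal, so √3·a = 4r, so r = 0.4330 × a = 124 pm.

124 pm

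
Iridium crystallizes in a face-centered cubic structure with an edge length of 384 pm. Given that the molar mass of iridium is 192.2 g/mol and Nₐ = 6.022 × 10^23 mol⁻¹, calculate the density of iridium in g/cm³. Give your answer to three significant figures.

22.5 g/cm³

An FCC unit cell contains Z = 4 atoms.
Cell volume: a³ = (384 pm)³ = (3.840 × 10^-8 cm)³ = 5.662 × 10^-23 cm³.
ρ = Z·M/(N_A·a³) = 4 × 192.2 / (6.022 × 10²³ × 5.662 × 10^-23) = 22.55 g/cm³.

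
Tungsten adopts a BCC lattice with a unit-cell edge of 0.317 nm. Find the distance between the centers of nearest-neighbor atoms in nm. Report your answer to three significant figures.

0.275 nm

In a BCC structure, atoms touch along the body diagonal, so √3·a = 4r; the nearest-neighbor distance equals 2r = 0.8660·a.
d = 0.8660 × 0.317 = 0.275 nm.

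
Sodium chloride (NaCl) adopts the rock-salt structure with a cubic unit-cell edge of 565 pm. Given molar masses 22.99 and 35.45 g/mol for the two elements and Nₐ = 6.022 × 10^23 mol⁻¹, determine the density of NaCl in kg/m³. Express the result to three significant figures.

The rock-salt structure contains Z = 4 formula units per cell; M(NaCl) = 22.99 + 35.45 = 58.44 g/mol.
a³ = (5.650 × 10^-8 cm)³ = 1.804 × 10^-22 cm³.
ρ = 4 × 58.44 / (6.022 × 10²³ × 1.804 × 10^-22) = 2.152 g/cm³ = 2150 kg/m³.

2150 kg/m³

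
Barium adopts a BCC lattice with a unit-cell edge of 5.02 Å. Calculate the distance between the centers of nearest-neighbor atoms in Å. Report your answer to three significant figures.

4.35 Å

In a BCC structure, atoms touch along the body diagonal, so √3·a = 4r; the nearest-neighbor distance equals 2r = 0.8660·a.
d = 0.8660 × 5.02 = 4.35 Å.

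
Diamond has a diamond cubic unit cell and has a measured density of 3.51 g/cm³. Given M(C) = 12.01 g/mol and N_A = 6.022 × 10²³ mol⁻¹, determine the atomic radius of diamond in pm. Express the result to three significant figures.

For a diamond cubic cell (Z = 8), a³ = Z·M/(N_A·ρ) = 8 × 12.01 / (6.022 × 10²³ × 3.510) = 4.546 × 10^-23 cm³, so a = 3.569 × 10^-8 cm = 356.9 pm.
Nearest neighbors lie along the body diagonal with √3·a = 8r, so r = 0.2165 × a = 77.3 pm.

77.3 pm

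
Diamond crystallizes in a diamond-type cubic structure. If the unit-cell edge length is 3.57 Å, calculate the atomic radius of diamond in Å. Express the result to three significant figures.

In a diamond cubic lattice, nearest neighbors lie along the body diagonal with √3·a = 8r.
r = √3·a/8 = 1.7321 × 3.57 / 8 = 0.773 Å.

0.773 Å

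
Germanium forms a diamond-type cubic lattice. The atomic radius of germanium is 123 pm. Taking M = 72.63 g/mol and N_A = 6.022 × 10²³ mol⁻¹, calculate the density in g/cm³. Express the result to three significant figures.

In a diamond cubic lattice, nearest neighbors lie along the body diagonal with √3·a = 8r, giving a = 568.1 pm = 5.681 × 10^-8 cm.
With Z = 8, ρ = Z·M/(N_A·a³) = 8 × 72.63 / (6.022 × 10²³ × 1.834 × 10^-22) = 5.262 g/cm³.

5.26 g/cm³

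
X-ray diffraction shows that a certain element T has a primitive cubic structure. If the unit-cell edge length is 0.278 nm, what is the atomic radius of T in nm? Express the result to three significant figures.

0.139 nm

In a simple cubic lattice, atoms touch along the cell edge, so a = 2r.
r = a/2 = 0.278/2 = 0.139 nm.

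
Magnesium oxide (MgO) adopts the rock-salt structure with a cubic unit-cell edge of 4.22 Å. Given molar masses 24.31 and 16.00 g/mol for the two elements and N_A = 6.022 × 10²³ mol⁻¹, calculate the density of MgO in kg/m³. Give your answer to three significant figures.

The rock-salt structure contains Z = 4 formula units per cell; M(MgO) = 24.31 + 16.00 = 40.31 g/mol.
a³ = (4.220 × 10^-8 cm)³ = 7.515 × 10^-23 cm³.
ρ = 4 × 40.31 / (6.022 × 10²³ × 7.515 × 10^-23) = 3.563 g/cm³ = 3560 kg/m³.

3560 kg/m³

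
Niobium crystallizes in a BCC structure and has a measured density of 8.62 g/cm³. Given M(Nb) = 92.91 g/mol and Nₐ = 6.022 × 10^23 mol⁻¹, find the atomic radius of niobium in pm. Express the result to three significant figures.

For a BCC cell (Z = 2), a³ = Z·M/(N_A·ρ) = 2 × 92.91 / (6.022 × 10²³ × 8.620) = 3.580 × 10^-23 cm³, so a = 3.296 × 10^-8 cm = 329.6 pm.
Atoms touch along the body diagonal, so √3·a = 4r, so r = 0.4330 × a = 143 pm.

143 pm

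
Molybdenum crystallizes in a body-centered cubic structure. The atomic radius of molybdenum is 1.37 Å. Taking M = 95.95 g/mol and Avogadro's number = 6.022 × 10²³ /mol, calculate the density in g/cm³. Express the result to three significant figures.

10.1 g/cm³

In a BCC lattice, atoms touch along the body diagonal, so √3·a = 4r, giving a = 3.164 Å = 3.164 × 10^-8 cm.
With Z = 2, ρ = Z·M/(N_A·a³) = 2 × 95.95 / (6.022 × 10²³ × 3.167 × 10^-23) = 10.06 g/cm³.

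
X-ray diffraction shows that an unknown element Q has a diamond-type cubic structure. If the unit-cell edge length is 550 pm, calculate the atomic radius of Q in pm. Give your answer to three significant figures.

In a diamond cubic lattice, nearest neighbors lie along the body diagonal with √3·a = 8r.
r = √3·a/8 = 1.7321 × 550 / 8 = 119 pm.

119 pm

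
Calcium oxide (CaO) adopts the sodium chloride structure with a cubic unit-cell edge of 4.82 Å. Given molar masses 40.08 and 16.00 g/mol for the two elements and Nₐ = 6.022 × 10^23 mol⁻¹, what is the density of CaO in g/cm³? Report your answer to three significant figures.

3.33 g/cm³

The sodium chloride structure contains Z = 4 formula units per cell; M(CaO) = 40.08 + 16.00 = 56.08 g/mol.
a³ = (4.820 × 10^-8 cm)³ = 1.120 × 10^-22 cm³.
ρ = 4 × 56.08 / (6.022 × 10²³ × 1.120 × 10^-22) = 3.326 g/cm³.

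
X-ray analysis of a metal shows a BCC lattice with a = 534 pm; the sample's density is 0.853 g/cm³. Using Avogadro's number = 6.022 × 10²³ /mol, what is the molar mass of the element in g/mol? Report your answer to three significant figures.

A BCC cell has Z = 2 atoms; a = 5.340 × 10^-8 cm.
M = ρ·N_A·a³/Z = 0.853 × 6.022 × 10²³ × 1.523 × 10^-22 / 2 = 39.1 g/mol.

39.1 g/mol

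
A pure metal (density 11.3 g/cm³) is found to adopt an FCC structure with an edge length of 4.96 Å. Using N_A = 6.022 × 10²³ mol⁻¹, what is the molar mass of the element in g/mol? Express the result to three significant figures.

208 g/mol

An FCC cell has Z = 4 atoms; a = 4.960 × 10^-8 cm.
M = ρ·N_A·a³/Z = 11.3 × 6.022 × 10²³ × 1.220 × 10^-22 / 4 = 208 g/mol.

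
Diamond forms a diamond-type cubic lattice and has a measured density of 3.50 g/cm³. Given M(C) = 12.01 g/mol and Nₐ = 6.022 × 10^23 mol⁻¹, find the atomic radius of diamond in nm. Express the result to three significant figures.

0.0773 nm

For a diamond cubic cell (Z = 8), a³ = Z·M/(N_A·ρ) = 8 × 12.01 / (6.022 × 10²³ × 3.500) = 4.559 × 10^-23 cm³, so a = 3.572 × 10^-8 cm = 0.3572 nm.
Nearest neighbors lie along the body diagonal with √3·a = 8r, so r = 0.2165 × a = 0.0773 nm.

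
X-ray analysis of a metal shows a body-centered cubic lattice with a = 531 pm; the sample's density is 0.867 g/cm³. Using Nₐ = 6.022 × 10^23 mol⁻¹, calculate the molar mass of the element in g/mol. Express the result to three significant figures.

39.1 g/mol

A BCC cell has Z = 2 atoms; a = 5.310 × 10^-8 cm.
M = ρ·N_A·a³/Z = 0.867 × 6.022 × 10²³ × 1.497 × 10^-22 / 2 = 39.1 g/mol.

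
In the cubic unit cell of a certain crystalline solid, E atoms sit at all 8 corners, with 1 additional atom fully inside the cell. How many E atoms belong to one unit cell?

Corner atoms are shared by 8 cells (1/8 each), interior atoms are unshared.
Net atoms = 8 × 1/8 + 1 = 1 + 1 = 2.

2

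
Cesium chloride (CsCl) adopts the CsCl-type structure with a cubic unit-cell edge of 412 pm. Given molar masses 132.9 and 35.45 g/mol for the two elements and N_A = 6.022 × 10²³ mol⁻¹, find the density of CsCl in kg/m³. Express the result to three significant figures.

4000 kg/m³

The CsCl-type structure contains Z = 1 formula unit per cell; M(CsCl) = 132.9 + 35.45 = 168.35 g/mol.
a³ = (4.120 × 10^-8 cm)³ = 6.993 × 10^-23 cm³.
ρ = 1 × 168.35 / (6.022 × 10²³ × 6.993 × 10^-23) = 3.997 g/cm³ = 4000 kg/m³.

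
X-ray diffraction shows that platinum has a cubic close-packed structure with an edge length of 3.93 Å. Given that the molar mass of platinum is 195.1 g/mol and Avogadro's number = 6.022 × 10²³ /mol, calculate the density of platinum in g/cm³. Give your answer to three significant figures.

An FCC unit cell contains Z = 4 atoms.
Cell volume: a³ = (3.93 Å)³ = (3.930 × 10^-8 cm)³ = 6.070 × 10^-23 cm³.
ρ = Z·M/(N_A·a³) = 4 × 195.1 / (6.022 × 10²³ × 6.070 × 10^-23) = 21.35 g/cm³.

21.4 g/cm³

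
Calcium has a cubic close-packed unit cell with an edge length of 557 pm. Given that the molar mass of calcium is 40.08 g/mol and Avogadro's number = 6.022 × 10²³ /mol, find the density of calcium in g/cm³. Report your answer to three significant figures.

An FCC unit cell contains Z = 4 atoms.
Cell volume: a³ = (557 pm)³ = (5.570 × 10^-8 cm)³ = 1.728 × 10^-22 cm³.
ρ = Z·M/(N_A·a³) = 4 × 40.08 / (6.022 × 10²³ × 1.728 × 10^-22) = 1.541 g/cm³.

1.54 g/cm³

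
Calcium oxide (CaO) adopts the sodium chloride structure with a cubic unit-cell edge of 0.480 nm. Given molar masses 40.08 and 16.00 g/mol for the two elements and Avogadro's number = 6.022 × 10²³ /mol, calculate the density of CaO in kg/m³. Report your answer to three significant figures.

3370 kg/m³

The sodium chloride structure contains Z = 4 formula units per cell; M(CaO) = 40.08 + 16.00 = 56.08 g/mol.
a³ = (4.800 × 10^-8 cm)³ = 1.106 × 10^-22 cm³.
ρ = 4 × 56.08 / (6.022 × 10²³ × 1.106 × 10^-22) = 3.368 g/cm³ = 3370 kg/m³.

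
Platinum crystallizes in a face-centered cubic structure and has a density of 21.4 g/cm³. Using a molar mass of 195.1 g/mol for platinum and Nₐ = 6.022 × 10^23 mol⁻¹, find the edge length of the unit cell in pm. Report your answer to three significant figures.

With Z = 4 atoms per FCC cell, a³ = Z·M/(N_A·ρ) = 4 × 195.1 / (6.022 × 10²³ × 21.40 g/cm³) = 6.056 × 10^-23 cm³.
a = (6.056 × 10^-23)^(1/3) = 3.927 × 10^-8 cm = 393 pm.

393 pm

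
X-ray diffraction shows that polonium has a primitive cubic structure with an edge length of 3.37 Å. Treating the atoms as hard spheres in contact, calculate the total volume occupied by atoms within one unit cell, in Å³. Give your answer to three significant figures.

20.0 Å³

In a simple cubic lattice atoms touch along the cell edge, so a = 2r, so r = 0.5000a = 1.685 Å.
V_atoms = Z × (4/3)πr³ = 1 × (4/3)π × (1.685)³ = 20.0 Å³.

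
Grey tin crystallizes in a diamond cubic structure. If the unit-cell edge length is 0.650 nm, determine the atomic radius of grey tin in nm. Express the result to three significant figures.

In a diamond cubic lattice, nearest neighbors lie along the body diagonal with √3·a = 8r.
r = √3·a/8 = 1.7321 × 0.650 / 8 = 0.141 nm.

0.141 nm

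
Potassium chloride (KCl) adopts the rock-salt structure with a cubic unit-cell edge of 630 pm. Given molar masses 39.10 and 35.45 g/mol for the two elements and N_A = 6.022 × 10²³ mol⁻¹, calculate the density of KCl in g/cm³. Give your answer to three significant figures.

The rock-salt structure contains Z = 4 formula units per cell; M(KCl) = 39.10 + 35.45 = 74.55 g/mol.
a³ = (6.300 × 10^-8 cm)³ = 2.500 × 10^-22 cm³.
ρ = 4 × 74.55 / (6.022 × 10²³ × 2.500 × 10^-22) = 1.980 g/cm³.

1.98 g/cm³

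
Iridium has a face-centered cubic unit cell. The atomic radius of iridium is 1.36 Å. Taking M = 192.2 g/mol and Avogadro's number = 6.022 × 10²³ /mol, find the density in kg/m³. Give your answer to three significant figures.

22400 kg/m³

In an FCC lattice, atoms touch along the face diagonal, so √2·a = 4r, giving a = 3.847 Å = 3.847 × 10^-8 cm.
With Z = 4, ρ = Z·M/(N_A·a³) = 4 × 192.2 / (6.022 × 10²³ × 5.692 × 10^-23) = 22.43 g/cm³ = 22400 kg/m³.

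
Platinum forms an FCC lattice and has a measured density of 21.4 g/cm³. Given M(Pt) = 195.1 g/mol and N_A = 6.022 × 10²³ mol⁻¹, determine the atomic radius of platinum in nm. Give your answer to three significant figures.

0.139 nm

For an FCC cell (Z = 4), a³ = Z·M/(N_A·ρ) = 4 × 195.1 / (6.022 × 10²³ × 21.40) = 6.056 × 10^-23 cm³, so a = 3.927 × 10^-8 cm = 0.3927 nm.
Atoms touch along the face diagonal, so √2·a = 4r, so r = 0.3536 × a = 0.139 nm.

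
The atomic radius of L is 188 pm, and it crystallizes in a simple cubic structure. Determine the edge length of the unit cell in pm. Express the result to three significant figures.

In a simple cubic lattice, atoms touch along the cell edge, so a = 2r.
a = 2r = 2 × 188 = 376 pm.

376 pm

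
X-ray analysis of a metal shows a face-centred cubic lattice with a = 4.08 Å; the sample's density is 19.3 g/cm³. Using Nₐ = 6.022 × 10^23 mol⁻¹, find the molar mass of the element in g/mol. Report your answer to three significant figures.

An FCC cell has Z = 4 atoms; a = 4.080 × 10^-8 cm.
M = ρ·N_A·a³/Z = 19.3 × 6.022 × 10²³ × 6.792 × 10^-23 / 4 = 197 g/mol.

197 g/mol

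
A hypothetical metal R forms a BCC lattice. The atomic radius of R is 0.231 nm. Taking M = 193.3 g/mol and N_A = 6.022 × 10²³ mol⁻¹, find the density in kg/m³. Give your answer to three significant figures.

4230 kg/m³

In a BCC lattice, atoms touch along the body diagonal, so √3·a = 4r, giving a = 0.5335 nm = 5.335 × 10^-8 cm.
With Z = 2, ρ = Z·M/(N_A·a³) = 2 × 193.3 / (6.022 × 10²³ × 1.518 × 10^-22) = 4.229 g/cm³ = 4230 kg/m³.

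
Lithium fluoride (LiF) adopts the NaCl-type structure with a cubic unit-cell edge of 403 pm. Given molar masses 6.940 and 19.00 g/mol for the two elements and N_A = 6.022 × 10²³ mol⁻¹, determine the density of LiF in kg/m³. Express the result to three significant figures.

2630 kg/m³

The NaCl-type structure contains Z = 4 formula units per cell; M(LiF) = 6.940 + 19.00 = 25.94 g/mol.
a³ = (4.030 × 10^-8 cm)³ = 6.545 × 10^-23 cm³.
ρ = 4 × 25.94 / (6.022 × 10²³ × 6.545 × 10^-23) = 2.633 g/cm³ = 2630 kg/m³.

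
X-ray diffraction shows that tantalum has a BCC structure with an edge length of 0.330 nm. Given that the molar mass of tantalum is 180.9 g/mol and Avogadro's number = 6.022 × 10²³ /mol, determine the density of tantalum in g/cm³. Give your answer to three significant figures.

16.7 g/cm³

A BCC unit cell contains Z = 2 atoms.
Cell volume: a³ = (0.330 nm)³ = (3.300 × 10^-8 cm)³ = 3.594 × 10^-23 cm³.
ρ = Z·M/(N_A·a³) = 2 × 180.9 / (6.022 × 10²³ × 3.594 × 10^-23) = 16.72 g/cm³.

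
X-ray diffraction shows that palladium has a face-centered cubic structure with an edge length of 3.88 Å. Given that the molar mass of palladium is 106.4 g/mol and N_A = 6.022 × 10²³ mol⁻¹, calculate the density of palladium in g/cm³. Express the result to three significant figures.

12.1 g/cm³

An FCC unit cell contains Z = 4 atoms.
Cell volume: a³ = (3.88 Å)³ = (3.880 × 10^-8 cm)³ = 5.841 × 10^-23 cm³.
ρ = Z·M/(N_A·a³) = 4 × 106.4 / (6.022 × 10²³ × 5.841 × 10^-23) = 12.10 g/cm³.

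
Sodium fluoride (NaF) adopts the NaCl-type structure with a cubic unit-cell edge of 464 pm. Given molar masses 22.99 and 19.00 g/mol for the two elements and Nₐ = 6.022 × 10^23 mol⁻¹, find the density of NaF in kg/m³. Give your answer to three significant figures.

The NaCl-type structure contains Z = 4 formula units per cell; M(NaF) = 22.99 + 19.00 = 41.99 g/mol.
a³ = (4.640 × 10^-8 cm)³ = 9.990 × 10^-23 cm³.
ρ = 4 × 41.99 / (6.022 × 10²³ × 9.990 × 10^-23) = 2.792 g/cm³ = 2790 kg/m³.

2790 kg/m³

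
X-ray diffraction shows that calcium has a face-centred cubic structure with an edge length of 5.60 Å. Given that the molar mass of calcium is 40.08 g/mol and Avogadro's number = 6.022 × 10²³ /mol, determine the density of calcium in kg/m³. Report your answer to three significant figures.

An FCC unit cell contains Z = 4 atoms.
Cell volume: a³ = (5.60 Å)³ = (5.600 × 10^-8 cm)³ = 1.756 × 10^-22 cm³.
ρ = Z·M/(N_A·a³) = 4 × 40.08 / (6.022 × 10²³ × 1.756 × 10^-22) = 1.516 g/cm³ = 1520 kg/m³.

1520 kg/m³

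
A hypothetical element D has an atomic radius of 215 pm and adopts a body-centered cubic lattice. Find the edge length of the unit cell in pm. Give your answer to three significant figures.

In a BCC lattice, atoms touch along the body diagonal, so √3·a = 4r.
a = 4r/√3 = 4 × 215 / 1.7321 = 497 pm.

497 pm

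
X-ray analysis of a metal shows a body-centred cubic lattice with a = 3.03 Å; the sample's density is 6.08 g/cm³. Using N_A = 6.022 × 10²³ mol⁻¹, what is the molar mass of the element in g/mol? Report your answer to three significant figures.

50.9 g/mol

A BCC cell has Z = 2 atoms; a = 3.030 × 10^-8 cm.
M = ρ·N_A·a³/Z = 6.08 × 6.022 × 10²³ × 2.782 × 10^-23 / 2 = 50.9 g/mol.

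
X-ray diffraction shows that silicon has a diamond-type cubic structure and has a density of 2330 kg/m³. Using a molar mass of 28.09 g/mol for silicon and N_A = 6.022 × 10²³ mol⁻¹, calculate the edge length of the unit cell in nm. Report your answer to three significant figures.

0.543 nm

With Z = 8 atoms per diamond cubic cell, a³ = Z·M/(N_A·ρ) = 8 × 28.09 / (6.022 × 10²³ × 2.330 g/cm³) = 1.602 × 10^-22 cm³.
a = (1.602 × 10^-22)^(1/3) = 5.431 × 10^-8 cm = 0.543 nm.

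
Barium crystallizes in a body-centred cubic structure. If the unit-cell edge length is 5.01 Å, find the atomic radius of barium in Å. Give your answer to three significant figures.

2.17 Å

In a BCC lattice, atoms touch along the body diagonal, so √3·a = 4r.
r = √3·a/4 = 1.7321 × 5.01 / 4 = 2.17 Å.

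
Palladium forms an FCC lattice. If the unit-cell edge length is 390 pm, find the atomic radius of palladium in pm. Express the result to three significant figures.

In an FCC lattice, atoms touch along the face diagonal, so √2·a = 4r.
r = √2·a/4 = 1.4142 × 390 / 4 = 138 pm.

138 pm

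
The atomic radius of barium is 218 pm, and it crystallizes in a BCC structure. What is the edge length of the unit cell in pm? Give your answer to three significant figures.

In a BCC lattice, atoms touch along the body diagonal, so √3·a = 4r.
a = 4r/√3 = 4 × 218 / 1.7321 = 503 pm.

503 pm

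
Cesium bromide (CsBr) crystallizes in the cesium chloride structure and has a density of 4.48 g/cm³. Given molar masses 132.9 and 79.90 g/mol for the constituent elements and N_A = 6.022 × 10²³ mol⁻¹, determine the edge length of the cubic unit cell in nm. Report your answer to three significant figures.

0.429 nm

M(CsBr) = 212.8 g/mol; Z = 1 formula unit per cell.
a³ = Z·M/(N_A·ρ) = 1 × 212.8 / (6.022 × 10²³ × 4.48) = 7.888 × 10^-23 cm³, so a = 4.289 × 10^-8 cm = 0.429 nm.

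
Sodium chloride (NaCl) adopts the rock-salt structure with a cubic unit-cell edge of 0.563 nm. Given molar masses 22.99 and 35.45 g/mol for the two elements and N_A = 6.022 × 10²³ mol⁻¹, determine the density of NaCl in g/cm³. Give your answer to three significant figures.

The rock-salt structure contains Z = 4 formula units per cell; M(NaCl) = 22.99 + 35.45 = 58.44 g/mol.
a³ = (5.630 × 10^-8 cm)³ = 1.785 × 10^-22 cm³.
ρ = 4 × 58.44 / (6.022 × 10²³ × 1.785 × 10^-22) = 2.175 g/cm³.

2.18 g/cm³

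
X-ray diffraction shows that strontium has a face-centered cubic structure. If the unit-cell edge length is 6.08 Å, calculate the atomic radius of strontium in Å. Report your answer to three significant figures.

In an FCC lattice, atoms touch along the face diagonal, so √2·a = 4r.
r = √2·a/4 = 1.4142 × 6.08 / 4 = 2.15 Å.

2.15 Å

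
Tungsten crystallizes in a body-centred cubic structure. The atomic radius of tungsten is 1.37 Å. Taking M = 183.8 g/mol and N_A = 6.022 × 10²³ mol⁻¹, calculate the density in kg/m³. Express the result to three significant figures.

In a BCC lattice, atoms touch along the body diagonal, so √3·a = 4r, giving a = 3.164 Å = 3.164 × 10^-8 cm.
With Z = 2, ρ = Z·M/(N_A·a³) = 2 × 183.8 / (6.022 × 10²³ × 3.167 × 10^-23) = 19.27 g/cm³ = 19300 kg/m³.

19300 kg/m³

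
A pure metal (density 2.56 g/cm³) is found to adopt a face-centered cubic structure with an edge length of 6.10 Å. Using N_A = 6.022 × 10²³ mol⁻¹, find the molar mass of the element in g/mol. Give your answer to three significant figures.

87.5 g/mol

An FCC cell has Z = 4 atoms; a = 6.100 × 10^-8 cm.
M = ρ·N_A·a³/Z = 2.56 × 6.022 × 10²³ × 2.270 × 10^-22 / 4 = 87.5 g/mol.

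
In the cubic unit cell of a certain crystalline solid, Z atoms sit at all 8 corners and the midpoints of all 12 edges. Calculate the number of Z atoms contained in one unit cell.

Corner atoms are shared by 8 cells (1/8 each), edge atoms by 4 (1/4 each).
Net atoms = 8 × 1/8 + 12 × 1/4 = 1 + 3 = 4.

4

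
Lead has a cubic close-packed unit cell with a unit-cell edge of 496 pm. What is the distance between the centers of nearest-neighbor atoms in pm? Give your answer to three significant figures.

In an FCC structure, atoms touch along the face diagonal, so √2·a = 4r; the nearest-neighbor distance equals 2r = 0.7071·a.
d = 0.7071 × 496 = 351 pm.

351 pm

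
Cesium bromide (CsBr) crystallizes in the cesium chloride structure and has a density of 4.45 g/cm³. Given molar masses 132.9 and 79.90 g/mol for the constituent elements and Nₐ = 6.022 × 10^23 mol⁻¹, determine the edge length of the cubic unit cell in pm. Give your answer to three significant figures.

430 pm

M(CsBr) = 212.8 g/mol; Z = 1 formula unit per cell.
a³ = Z·M/(N_A·ρ) = 1 × 212.8 / (6.022 × 10²³ × 4.45) = 7.941 × 10^-23 cm³, so a = 4.298 × 10^-8 cm = 430 pm.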